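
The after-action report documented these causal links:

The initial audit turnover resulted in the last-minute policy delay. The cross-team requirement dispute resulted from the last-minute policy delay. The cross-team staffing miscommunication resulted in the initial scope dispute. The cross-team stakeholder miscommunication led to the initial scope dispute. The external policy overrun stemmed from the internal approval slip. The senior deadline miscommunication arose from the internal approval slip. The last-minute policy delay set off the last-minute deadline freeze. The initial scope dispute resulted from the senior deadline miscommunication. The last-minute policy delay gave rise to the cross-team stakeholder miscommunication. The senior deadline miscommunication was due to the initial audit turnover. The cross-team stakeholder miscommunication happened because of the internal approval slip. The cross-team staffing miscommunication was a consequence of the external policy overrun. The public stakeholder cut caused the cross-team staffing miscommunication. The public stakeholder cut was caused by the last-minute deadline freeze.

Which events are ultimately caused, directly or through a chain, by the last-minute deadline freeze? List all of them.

Direct effects: the public stakeholder cut.
2 steps out: the cross-team staffing miscommunication.
3 steps out: the initial scope dispute.
Not reachable from it: the initial audit turnover, the last-minute policy delay, the internal approval slip, the cross-team stakeholder miscommunication, the senior deadline miscommunication, the external policy overrun, the cross-team requirement dispute.

the cross-team staffing miscommunication, the initial scope dispute, the public stakeholder cut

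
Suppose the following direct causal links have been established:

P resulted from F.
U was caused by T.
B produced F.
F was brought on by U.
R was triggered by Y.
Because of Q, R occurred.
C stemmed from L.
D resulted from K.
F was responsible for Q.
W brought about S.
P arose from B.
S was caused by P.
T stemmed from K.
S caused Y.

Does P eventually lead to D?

P leads to S, Y, R; D is not among them.

No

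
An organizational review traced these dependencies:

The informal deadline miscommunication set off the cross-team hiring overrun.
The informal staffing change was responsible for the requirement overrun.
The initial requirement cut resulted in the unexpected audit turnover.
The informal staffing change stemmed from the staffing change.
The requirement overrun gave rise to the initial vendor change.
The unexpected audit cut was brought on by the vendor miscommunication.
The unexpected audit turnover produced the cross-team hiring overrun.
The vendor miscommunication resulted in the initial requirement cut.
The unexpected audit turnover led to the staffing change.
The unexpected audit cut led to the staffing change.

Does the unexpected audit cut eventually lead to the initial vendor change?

There is a causal chain: the unexpected audit cut → the staffing change → the informal staffing change → the requirement overrun → the initial vendor change.

Yes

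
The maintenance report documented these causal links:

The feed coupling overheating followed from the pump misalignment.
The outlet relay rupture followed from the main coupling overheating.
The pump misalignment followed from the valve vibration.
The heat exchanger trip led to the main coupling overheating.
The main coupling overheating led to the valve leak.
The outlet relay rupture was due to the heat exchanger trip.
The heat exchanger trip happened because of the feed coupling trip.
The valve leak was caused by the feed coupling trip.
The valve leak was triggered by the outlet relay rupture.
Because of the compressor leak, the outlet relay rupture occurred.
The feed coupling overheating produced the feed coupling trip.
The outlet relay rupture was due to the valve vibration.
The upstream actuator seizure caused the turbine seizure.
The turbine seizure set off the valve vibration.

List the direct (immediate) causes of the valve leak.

Upstream contributors include the upstream actuator seizure, the turbine seizure, the valve vibration, the pump misalignment, the compressor leak, the feed coupling overheating, the heat exchanger trip, but only the feed coupling trip, the main coupling overheating, the outlet relay rupture feed directly into the valve leak.

the feed coupling trip, the main coupling overheating, the outlet relay rupture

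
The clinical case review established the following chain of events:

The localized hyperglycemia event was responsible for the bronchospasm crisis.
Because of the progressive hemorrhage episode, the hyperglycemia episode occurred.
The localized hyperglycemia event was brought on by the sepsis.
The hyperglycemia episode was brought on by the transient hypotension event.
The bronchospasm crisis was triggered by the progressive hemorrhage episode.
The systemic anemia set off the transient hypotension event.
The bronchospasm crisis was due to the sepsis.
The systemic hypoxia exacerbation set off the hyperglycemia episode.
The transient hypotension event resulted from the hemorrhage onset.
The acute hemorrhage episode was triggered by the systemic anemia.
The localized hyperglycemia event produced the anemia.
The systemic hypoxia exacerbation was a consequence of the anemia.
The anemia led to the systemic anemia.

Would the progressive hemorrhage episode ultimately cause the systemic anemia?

No

The progressive hemorrhage episode leads to the hyperglycemia episode, the bronchospasm crisis; the systemic anemia is not among them.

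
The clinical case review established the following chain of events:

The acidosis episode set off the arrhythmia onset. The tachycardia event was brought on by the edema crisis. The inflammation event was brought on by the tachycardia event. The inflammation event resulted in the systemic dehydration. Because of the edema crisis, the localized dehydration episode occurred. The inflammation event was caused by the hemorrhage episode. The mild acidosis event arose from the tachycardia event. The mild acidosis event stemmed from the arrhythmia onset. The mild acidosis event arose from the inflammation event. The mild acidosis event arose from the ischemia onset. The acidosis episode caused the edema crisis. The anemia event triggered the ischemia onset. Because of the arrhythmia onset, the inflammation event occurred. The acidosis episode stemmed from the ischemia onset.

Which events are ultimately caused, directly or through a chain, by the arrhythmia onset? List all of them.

the inflammation event, the mild acidosis event, the systemic dehydration

Direct effects: the inflammation event, the mild acidosis event.
2 steps out: the systemic dehydration.
Not reachable from it: the anemia event, the ischemia onset, the acidosis episode, the edema crisis, the tachycardia event, the localized dehydration episode, the hemorrhage episode.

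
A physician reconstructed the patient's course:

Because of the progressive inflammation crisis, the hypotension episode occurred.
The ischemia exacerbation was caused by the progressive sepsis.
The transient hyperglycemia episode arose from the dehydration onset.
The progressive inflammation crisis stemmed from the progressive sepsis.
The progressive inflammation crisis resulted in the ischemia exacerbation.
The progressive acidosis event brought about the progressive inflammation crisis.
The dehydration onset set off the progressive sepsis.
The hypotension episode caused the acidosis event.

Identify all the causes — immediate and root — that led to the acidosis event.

Immediate cause of the acidosis event: the hypotension episode.
Further upstream: the dehydration onset, the progressive acidosis event, the progressive sepsis, the progressive inflammation crisis.

the dehydration onset, the hypotension episode, the progressive acidosis event, the progressive inflammation crisis, the progressive sepsis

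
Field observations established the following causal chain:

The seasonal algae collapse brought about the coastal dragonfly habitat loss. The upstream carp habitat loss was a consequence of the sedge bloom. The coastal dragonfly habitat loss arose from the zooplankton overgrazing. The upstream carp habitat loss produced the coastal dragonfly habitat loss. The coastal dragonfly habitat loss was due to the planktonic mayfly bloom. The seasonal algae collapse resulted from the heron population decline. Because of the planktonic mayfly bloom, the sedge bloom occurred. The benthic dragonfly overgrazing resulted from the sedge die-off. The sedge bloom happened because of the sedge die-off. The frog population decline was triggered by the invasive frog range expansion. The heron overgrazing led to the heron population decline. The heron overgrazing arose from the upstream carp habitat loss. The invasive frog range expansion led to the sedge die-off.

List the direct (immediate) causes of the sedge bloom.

the planktonic mayfly bloom, the sedge die-off

Upstream contributors include the invasive frog range expansion, but only the planktonic mayfly bloom, the sedge die-off feed directly into the sedge bloom.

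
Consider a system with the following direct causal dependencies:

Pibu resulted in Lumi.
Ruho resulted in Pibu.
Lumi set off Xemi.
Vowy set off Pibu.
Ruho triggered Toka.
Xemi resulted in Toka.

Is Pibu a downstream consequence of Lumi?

No

Lumi leads to Xemi, Toka; Pibu is not among them.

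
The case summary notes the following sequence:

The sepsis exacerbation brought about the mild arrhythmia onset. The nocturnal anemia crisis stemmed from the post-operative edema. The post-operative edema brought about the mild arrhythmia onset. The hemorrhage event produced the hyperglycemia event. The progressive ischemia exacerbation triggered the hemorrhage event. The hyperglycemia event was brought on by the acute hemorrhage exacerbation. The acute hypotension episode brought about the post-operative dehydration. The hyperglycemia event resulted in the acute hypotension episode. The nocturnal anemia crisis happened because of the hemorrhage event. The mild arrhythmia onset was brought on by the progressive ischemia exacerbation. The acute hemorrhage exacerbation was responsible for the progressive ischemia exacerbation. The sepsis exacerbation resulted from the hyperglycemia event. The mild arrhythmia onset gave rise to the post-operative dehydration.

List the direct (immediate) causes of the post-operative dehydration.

Upstream contributors include the post-operative edema, the acute hemorrhage exacerbation, the progressive ischemia exacerbation, the hemorrhage event, the hyperglycemia event, the sepsis exacerbation, but only the acute hypotension episode, the mild arrhythmia onset feed directly into the post-operative dehydration.

the acute hypotension episode, the mild arrhythmia onset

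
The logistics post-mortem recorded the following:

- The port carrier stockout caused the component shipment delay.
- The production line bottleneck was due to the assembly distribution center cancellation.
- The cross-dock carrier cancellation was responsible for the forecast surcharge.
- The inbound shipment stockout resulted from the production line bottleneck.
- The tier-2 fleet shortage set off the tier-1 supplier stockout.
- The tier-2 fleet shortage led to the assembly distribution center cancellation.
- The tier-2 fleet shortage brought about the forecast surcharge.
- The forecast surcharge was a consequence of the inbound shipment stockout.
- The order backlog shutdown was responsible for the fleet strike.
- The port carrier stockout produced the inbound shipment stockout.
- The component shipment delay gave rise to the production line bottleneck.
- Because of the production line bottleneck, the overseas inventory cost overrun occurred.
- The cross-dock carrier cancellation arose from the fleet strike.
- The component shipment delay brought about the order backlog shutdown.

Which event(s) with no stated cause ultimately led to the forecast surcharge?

Tracing upstream from the forecast surcharge: the forecast surcharge ← the tier-2 fleet shortage.
A separate upstream branch: the forecast surcharge ← the inbound shipment stockout ← the port carrier stockout.
Each of those chain origins has no stated cause.

the port carrier stockout, the tier-2 fleet shortage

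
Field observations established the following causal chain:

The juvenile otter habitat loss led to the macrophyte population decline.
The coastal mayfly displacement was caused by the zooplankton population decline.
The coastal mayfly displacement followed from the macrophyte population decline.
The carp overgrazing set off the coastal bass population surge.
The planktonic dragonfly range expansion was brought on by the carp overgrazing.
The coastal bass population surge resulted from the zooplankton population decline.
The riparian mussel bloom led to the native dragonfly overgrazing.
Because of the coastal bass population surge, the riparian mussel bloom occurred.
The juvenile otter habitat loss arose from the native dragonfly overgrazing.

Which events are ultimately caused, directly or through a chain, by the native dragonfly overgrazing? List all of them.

Direct effects: the juvenile otter habitat loss.
2 steps out: the macrophyte population decline.
3 steps out: the coastal mayfly displacement.
Not reachable from it: the carp overgrazing, the planktonic dragonfly range expansion, the zooplankton population decline, the coastal bass population surge, the riparian mussel bloom.

the coastal mayfly displacement, the juvenile otter habitat loss, the macrophyte population decline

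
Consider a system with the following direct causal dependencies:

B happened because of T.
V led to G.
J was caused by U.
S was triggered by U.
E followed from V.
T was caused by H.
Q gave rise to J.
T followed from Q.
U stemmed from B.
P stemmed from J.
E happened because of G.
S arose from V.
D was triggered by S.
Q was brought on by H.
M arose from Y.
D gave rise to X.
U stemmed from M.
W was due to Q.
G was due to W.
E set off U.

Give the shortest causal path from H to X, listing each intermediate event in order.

H → T → B → U → S → D → X

H → T
T → B
B → U
U → S
S → D
D → X
Length: 6 steps.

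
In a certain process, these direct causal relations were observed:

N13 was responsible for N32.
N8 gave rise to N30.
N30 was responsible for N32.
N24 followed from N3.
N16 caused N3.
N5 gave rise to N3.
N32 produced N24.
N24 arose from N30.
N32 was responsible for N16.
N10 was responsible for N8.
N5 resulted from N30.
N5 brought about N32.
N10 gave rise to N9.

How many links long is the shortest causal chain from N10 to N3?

4

Shortest chain: N10 → N8 → N30 → N5 → N3.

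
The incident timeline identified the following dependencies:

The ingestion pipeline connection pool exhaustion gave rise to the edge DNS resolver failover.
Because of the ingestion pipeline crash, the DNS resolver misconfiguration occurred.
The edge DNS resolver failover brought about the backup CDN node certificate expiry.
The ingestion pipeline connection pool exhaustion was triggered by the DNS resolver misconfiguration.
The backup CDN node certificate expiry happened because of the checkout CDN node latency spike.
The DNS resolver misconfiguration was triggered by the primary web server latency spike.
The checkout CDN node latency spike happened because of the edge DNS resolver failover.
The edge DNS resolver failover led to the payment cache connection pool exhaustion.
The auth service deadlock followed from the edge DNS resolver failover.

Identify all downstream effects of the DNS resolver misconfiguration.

Direct effects: the ingestion pipeline connection pool exhaustion.
2 steps out: the edge DNS resolver failover.
3 steps out: the payment cache connection pool exhaustion, the auth service deadlock, the checkout CDN node latency spike, the backup CDN node certificate expiry.
Not reachable from it: the primary web server latency spike, the ingestion pipeline crash.

the auth service deadlock, the backup CDN node certificate expiry, the checkout CDN node latency spike, the edge DNS resolver failover, the ingestion pipeline connection pool exhaustion, the payment cache connection pool exhaustion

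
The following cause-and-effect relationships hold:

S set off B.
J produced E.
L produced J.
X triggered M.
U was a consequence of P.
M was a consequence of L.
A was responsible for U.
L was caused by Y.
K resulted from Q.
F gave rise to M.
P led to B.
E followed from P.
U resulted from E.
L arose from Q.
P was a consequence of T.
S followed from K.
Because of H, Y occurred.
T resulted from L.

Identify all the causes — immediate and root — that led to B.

Immediate causes of B: P, S.
Further upstream: H, Y, Q, L, K, T.

H, K, L, P, Q, S, T, Y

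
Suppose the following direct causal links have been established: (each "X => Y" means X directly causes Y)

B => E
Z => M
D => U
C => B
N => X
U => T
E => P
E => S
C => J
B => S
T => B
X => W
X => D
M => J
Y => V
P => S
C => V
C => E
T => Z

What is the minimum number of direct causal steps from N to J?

Shortest chain: N → X → D → U → T → Z → M → J.

7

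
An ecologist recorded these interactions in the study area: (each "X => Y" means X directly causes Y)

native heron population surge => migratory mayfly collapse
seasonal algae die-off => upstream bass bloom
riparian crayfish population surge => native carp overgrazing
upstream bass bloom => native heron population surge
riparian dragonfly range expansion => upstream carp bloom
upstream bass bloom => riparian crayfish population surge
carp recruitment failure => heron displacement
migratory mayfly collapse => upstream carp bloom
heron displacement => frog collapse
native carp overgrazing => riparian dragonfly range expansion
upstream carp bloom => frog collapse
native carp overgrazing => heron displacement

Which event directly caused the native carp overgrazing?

the riparian crayfish population surge

Upstream contributors include the seasonal algae die-off, the upstream bass bloom, but only the riparian crayfish population surge feeds directly into the native carp overgrazing.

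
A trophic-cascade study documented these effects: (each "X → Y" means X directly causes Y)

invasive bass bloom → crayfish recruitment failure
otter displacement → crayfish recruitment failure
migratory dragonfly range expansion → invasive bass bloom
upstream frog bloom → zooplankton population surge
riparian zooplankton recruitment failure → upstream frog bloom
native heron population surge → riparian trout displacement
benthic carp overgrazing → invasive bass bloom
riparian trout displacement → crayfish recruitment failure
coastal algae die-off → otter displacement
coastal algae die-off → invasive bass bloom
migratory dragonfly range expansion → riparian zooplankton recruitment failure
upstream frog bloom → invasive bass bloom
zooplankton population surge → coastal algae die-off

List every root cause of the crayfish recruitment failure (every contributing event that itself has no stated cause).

Tracing upstream from the crayfish recruitment failure: the crayfish recruitment failure ← the riparian trout displacement ← the native heron population surge.
A separate upstream branch: the crayfish recruitment failure ← the invasive bass bloom ← the migratory dragonfly range expansion.
A separate upstream branch: the crayfish recruitment failure ← the invasive bass bloom ← the benthic carp overgrazing.
Each of those chain origins has no stated cause.

the benthic carp overgrazing, the migratory dragonfly range expansion, the native heron population surge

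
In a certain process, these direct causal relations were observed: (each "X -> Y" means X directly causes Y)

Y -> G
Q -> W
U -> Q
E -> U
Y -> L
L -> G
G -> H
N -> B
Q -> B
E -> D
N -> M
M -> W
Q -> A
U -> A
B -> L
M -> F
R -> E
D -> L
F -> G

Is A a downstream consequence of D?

No

D leads to L, G, H; A is not among them.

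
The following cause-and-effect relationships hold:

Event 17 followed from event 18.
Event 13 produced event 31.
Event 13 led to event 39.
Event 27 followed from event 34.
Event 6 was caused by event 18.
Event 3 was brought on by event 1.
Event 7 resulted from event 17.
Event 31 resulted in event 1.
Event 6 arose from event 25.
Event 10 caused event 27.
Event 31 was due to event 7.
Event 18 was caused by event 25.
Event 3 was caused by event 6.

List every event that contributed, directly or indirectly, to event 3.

Immediate causes of event 3: event 6, event 1.
Further upstream: event 25, event 18, event 17, event 13, event 7, event 31.

event 1, event 13, event 17, event 18, event 25, event 31, event 6, event 7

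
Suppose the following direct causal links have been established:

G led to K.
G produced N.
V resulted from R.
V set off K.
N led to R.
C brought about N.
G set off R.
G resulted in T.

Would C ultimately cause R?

There is a causal chain: C → N → R.

Yes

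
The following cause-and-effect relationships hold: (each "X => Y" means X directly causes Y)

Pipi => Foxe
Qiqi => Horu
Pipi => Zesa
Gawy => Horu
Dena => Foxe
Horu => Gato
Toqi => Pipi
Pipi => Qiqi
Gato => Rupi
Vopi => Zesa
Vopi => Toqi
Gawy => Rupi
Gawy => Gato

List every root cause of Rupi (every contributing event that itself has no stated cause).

Gawy, Vopi

Tracing upstream from Rupi: Rupi ← Gato ← Horu ← Qiqi ← Pipi ← Toqi ← Vopi.
A separate upstream branch: Rupi ← Gawy.
Each of those chain origins has no stated cause.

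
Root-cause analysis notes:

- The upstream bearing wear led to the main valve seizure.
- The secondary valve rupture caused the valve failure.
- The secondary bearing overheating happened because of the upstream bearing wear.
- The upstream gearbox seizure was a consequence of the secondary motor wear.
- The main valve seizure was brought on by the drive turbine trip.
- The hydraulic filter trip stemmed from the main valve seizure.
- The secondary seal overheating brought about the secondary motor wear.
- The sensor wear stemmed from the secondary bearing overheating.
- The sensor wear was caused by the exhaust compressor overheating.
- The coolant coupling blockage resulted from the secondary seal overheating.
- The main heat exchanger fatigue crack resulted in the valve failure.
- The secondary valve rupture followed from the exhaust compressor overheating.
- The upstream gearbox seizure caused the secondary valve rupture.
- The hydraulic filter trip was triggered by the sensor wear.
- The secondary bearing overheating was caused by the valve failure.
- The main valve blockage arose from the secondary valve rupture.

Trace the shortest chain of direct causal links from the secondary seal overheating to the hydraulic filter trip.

the secondary seal overheating → the secondary motor wear → the upstream gearbox seizure → the secondary valve rupture → the valve failure → the secondary bearing overheating → the sensor wear → the hydraulic filter trip

the secondary seal overheating → the secondary motor wear
the secondary motor wear → the upstream gearbox seizure
the upstream gearbox seizure → the secondary valve rupture
the secondary valve rupture → the valve failure
the valve failure → the secondary bearing overheating
the secondary bearing overheating → the sensor wear
the sensor wear → the hydraulic filter trip
Length: 7 steps.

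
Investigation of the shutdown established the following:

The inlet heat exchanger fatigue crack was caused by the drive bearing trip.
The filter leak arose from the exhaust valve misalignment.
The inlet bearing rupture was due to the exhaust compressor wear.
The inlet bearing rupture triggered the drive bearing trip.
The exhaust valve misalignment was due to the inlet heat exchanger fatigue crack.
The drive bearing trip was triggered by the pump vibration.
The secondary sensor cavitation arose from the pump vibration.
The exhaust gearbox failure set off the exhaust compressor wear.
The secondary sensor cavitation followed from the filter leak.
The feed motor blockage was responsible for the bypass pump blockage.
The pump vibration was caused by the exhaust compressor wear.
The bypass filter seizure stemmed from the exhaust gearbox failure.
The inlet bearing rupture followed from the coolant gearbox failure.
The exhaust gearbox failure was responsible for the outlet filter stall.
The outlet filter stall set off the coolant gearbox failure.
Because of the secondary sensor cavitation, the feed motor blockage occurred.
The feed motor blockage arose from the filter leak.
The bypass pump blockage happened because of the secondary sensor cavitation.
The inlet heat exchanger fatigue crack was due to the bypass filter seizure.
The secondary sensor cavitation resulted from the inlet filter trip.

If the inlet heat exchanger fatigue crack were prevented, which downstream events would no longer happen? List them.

the exhaust valve misalignment, the filter leak

Downstream of the inlet heat exchanger fatigue crack: the exhaust valve misalignment, the filter leak, the secondary sensor cavitation, the feed motor blockage, the bypass pump blockage.
Of those, still caused via another path: the secondary sensor cavitation, the feed motor blockage, the bypass pump blockage.
The remainder have no surviving cause.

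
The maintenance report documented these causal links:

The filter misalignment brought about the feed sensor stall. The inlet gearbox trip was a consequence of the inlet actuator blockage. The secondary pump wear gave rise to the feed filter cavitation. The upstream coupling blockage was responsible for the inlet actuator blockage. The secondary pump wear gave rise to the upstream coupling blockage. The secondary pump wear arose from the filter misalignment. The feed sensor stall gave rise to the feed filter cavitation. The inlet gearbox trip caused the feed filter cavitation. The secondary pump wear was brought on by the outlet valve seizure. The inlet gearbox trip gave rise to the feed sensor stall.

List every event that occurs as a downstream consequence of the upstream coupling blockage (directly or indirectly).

the feed filter cavitation, the feed sensor stall, the inlet actuator blockage, the inlet gearbox trip

Direct effects: the inlet actuator blockage.
2 steps out: the inlet gearbox trip.
3 steps out: the feed sensor stall, the feed filter cavitation.
Not reachable from it: the filter misalignment, the secondary pump wear, the outlet valve seizure.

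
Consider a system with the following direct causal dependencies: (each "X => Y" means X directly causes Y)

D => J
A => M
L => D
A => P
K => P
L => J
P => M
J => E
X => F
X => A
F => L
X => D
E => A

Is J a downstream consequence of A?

A leads to P, M; J is not among them.

No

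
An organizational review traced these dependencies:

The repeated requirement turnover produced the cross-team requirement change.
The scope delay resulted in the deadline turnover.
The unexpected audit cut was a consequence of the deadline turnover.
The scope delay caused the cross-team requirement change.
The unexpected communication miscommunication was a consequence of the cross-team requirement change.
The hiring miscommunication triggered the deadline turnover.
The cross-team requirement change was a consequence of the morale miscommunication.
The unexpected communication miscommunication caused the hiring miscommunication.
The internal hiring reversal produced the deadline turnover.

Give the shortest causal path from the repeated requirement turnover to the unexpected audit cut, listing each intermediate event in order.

the repeated requirement turnover → the cross-team requirement change → the unexpected communication miscommunication → the hiring miscommunication → the deadline turnover → the unexpected audit cut

the repeated requirement turnover → the cross-team requirement change
the cross-team requirement change → the unexpected communication miscommunication
the unexpected communication miscommunication → the hiring miscommunication
the hiring miscommunication → the deadline turnover
the deadline turnover → the unexpected audit cut
Length: 5 steps.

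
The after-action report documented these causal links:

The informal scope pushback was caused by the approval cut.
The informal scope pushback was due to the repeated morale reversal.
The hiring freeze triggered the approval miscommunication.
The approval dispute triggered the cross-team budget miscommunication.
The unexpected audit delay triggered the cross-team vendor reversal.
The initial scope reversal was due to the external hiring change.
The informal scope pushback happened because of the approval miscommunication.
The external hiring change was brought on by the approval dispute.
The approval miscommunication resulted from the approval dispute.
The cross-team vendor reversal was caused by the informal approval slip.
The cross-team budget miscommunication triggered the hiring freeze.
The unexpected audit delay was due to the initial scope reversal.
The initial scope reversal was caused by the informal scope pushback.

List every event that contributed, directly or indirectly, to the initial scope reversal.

the approval cut, the approval dispute, the approval miscommunication, the cross-team budget miscommunication, the external hiring change, the hiring freeze, the informal scope pushback, the repeated morale reversal

Immediate causes of the initial scope reversal: the external hiring change, the informal scope pushback.
Further upstream: the approval dispute, the cross-team budget miscommunication, the hiring freeze, the approval cut, the repeated morale reversal, the approval miscommunication.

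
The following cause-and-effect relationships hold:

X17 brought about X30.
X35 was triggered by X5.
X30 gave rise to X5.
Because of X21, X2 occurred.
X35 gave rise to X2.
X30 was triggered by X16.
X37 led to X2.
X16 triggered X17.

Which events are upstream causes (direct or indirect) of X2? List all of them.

Immediate causes of X2: X37, X35, X21.
Further upstream: X16, X17, X30, X5.

X16, X17, X21, X30, X35, X37, X5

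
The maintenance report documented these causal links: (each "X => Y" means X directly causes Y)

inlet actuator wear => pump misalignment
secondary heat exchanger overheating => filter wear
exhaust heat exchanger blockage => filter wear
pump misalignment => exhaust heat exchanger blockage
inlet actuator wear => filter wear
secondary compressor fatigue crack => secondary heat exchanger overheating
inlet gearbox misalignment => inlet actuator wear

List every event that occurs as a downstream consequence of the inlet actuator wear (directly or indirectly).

the exhaust heat exchanger blockage, the filter wear, the pump misalignment

Direct effects: the pump misalignment, the filter wear.
2 steps out: the exhaust heat exchanger blockage.
Not reachable from it: the secondary compressor fatigue crack, the inlet gearbox misalignment, the secondary heat exchanger overheating.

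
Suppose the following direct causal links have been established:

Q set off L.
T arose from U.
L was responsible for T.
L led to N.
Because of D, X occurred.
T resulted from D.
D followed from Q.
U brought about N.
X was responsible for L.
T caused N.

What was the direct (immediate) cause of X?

D

Upstream contributors include Q, but only D feeds directly into X.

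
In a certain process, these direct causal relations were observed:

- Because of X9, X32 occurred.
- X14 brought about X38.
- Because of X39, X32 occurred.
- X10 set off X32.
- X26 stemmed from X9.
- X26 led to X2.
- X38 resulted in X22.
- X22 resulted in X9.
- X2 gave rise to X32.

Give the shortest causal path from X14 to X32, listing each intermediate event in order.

X14 → X38
X38 → X22
X22 → X9
X9 → X32
Length: 4 steps.

X14 → X38 → X22 → X9 → X32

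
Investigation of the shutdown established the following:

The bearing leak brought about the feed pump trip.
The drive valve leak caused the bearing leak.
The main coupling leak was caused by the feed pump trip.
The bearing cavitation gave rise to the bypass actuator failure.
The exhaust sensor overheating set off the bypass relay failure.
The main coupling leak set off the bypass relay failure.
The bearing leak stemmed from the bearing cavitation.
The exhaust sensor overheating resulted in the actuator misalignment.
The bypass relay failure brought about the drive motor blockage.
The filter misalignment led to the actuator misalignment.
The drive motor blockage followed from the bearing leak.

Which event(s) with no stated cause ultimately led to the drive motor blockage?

the bearing cavitation, the drive valve leak, the exhaust sensor overheating

Tracing upstream from the drive motor blockage: the drive motor blockage ← the bearing leak ← the drive valve leak.
A separate upstream branch: the drive motor blockage ← the bearing leak ← the bearing cavitation.
A separate upstream branch: the drive motor blockage ← the bypass relay failure ← the exhaust sensor overheating.
Each of those chain origins has no stated cause.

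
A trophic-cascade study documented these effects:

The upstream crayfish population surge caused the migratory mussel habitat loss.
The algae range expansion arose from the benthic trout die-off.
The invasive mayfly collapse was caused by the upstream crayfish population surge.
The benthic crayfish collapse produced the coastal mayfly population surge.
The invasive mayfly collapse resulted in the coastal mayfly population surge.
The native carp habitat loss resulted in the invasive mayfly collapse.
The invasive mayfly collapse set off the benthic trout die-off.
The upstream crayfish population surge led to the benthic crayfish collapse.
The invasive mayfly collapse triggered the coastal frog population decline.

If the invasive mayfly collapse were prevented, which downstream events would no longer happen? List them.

Downstream of the invasive mayfly collapse: the coastal frog population decline, the benthic trout die-off, the algae range expansion, the coastal mayfly population surge.
Of those, still caused via another path: the coastal mayfly population surge.
The remainder have no surviving cause.

the algae range expansion, the benthic trout die-off, the coastal frog population decline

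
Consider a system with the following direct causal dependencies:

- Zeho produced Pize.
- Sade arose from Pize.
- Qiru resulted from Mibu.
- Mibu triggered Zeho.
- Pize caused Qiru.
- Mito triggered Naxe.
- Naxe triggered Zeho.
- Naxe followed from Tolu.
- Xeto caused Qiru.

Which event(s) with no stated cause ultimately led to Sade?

Mibu, Mito, Tolu

Tracing upstream from Sade: Sade ← Pize ← Zeho ← Mibu.
A separate upstream branch: Sade ← Pize ← Zeho ← Naxe ← Tolu.
A separate upstream branch: Sade ← Pize ← Zeho ← Naxe ← Mito.
Each of those chain origins has no stated cause.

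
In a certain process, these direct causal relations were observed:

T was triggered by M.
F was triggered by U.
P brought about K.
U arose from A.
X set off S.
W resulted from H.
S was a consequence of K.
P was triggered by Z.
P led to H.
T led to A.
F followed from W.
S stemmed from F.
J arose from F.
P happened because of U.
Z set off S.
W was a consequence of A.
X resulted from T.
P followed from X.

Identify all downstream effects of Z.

F, H, J, K, P, S, W

Direct effects: P, S.
2 steps out: H, K.
3 steps out: W.
4 steps out: F.
5 steps out: J.
Not reachable from it: M, T, X, A, U.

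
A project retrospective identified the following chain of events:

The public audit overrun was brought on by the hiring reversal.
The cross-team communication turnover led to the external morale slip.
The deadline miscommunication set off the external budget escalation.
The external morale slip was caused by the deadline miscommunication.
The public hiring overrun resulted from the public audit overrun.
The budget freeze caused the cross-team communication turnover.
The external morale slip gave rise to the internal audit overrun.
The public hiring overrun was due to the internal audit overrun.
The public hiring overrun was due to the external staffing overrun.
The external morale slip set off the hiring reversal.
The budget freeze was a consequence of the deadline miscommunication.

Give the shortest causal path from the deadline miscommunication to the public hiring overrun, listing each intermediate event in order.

the deadline miscommunication → the external morale slip → the internal audit overrun → the public hiring overrun

the deadline miscommunication → the external morale slip
the external morale slip → the internal audit overrun
the internal audit overrun → the public hiring overrun
Length: 3 steps.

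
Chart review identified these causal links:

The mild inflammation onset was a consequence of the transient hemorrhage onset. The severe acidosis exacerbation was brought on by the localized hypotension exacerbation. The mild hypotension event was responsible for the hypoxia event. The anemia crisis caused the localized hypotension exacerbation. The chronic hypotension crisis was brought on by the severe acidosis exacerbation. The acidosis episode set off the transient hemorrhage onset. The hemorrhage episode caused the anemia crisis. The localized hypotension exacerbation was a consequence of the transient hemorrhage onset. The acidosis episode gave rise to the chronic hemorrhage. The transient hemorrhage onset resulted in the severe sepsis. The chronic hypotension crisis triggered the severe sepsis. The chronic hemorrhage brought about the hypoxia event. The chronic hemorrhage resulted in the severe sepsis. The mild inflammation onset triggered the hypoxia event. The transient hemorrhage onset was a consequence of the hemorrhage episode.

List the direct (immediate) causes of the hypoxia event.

the chronic hemorrhage, the mild hypotension event, the mild inflammation onset

Upstream contributors include the hemorrhage episode, the acidosis episode, the transient hemorrhage onset, but only the chronic hemorrhage, the mild hypotension event, the mild inflammation onset feed directly into the hypoxia event.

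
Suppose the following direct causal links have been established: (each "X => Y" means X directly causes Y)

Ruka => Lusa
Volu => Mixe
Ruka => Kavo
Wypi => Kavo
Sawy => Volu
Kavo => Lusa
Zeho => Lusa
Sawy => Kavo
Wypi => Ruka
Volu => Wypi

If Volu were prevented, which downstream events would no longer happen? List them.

Mixe, Ruka, Wypi

Downstream of Volu: Mixe, Wypi, Ruka, Kavo, Lusa.
Of those, still caused via another path: Kavo, Lusa.
The remainder have no surviving cause.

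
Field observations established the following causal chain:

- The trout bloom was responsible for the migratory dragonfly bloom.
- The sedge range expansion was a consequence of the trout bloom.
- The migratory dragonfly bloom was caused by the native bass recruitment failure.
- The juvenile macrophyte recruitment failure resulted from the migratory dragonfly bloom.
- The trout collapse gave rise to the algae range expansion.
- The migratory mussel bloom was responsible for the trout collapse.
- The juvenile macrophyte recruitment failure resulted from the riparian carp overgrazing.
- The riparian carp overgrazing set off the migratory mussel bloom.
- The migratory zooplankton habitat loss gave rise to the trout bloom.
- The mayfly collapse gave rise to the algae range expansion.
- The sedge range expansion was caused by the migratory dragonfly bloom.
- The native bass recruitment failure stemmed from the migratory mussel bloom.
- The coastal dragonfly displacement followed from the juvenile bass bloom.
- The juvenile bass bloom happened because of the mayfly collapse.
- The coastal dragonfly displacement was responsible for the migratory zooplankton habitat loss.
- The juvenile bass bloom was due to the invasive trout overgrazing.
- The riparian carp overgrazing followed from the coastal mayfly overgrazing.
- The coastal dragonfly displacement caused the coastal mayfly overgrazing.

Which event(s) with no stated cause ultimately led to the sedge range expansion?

the invasive trout overgrazing, the mayfly collapse

Tracing upstream from the sedge range expansion: the sedge range expansion ← the trout bloom ← the migratory zooplankton habitat loss ← the coastal dragonfly displacement ← the juvenile bass bloom ← the mayfly collapse.
A separate upstream branch: the sedge range expansion ← the trout bloom ← the migratory zooplankton habitat loss ← the coastal dragonfly displacement ← the juvenile bass bloom ← the invasive trout overgrazing.
Each of those chain origins has no stated cause.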